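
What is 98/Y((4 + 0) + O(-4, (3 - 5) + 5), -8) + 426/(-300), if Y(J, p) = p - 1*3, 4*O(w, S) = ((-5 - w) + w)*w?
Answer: -5681/550 ≈ -10.329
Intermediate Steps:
O(w, S) = -5*w/4 (O(w, S) = (((-5 - w) + w)*w)/4 = (-5*w)/4 = -5*w/4)
Y(J, p) = -3 + p (Y(J, p) = p - 3 = -3 + p)
98/Y((4 + 0) + O(-4, (3 - 5) + 5), -8) + 426/(-300) = 98/(-3 - 8) + 426/(-300) = 98/(-11) + 426*(-1/300) = 98*(-1/11) - 71/50 = -98/11 - 71/50 = -5681/550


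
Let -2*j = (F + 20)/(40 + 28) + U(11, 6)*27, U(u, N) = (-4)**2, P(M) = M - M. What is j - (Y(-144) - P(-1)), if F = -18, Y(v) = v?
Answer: -4897/68 ≈ -72.015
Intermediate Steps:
P(M) = 0
U(u, N) = 16
j = -14689/68 (j = -((-18 + 20)/(40 + 28) + 16*27)/2 = -(2/68 + 432)/2 = -(2*(1/68) + 432)/2 = -(1/34 + 432)/2 = -1/2*14689/34 = -14689/68 ≈ -216.01)
j - (Y(-144) - P(-1)) = -14689/68 - (-144 - 1*0) = -14689/68 - (-144 + 0) = -14689/68 - 1*(-144) = -14689/68 + 144 = -4897/68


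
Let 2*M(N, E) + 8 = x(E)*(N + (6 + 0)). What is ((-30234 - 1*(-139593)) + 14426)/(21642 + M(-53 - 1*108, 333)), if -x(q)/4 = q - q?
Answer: 123785/21638 ≈ 5.7207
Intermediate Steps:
x(q) = 0 (x(q) = -4*(q - q) = -4*0 = 0)
M(N, E) = -4 (M(N, E) = -4 + (0*(N + (6 + 0)))/2 = -4 + (0*(N + 6))/2 = -4 + (0*(6 + N))/2 = -4 + (½)*0 = -4 + 0 = -4)
((-30234 - 1*(-139593)) + 14426)/(21642 + M(-53 - 1*108, 333)) = ((-30234 - 1*(-139593)) + 14426)/(21642 - 4) = ((-30234 + 139593) + 14426)/21638 = (109359 + 14426)*(1/21638) = 123785*(1/21638) = 123785/21638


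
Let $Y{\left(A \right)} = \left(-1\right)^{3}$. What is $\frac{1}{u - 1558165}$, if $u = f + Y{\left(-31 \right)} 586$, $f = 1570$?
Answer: $- \frac{1}{1557181} \approx -6.4219 \cdot 10^{-7}$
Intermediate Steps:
$Y{\left(A \right)} = -1$
$u = 984$ ($u = 1570 - 586 = 984$)
$\frac{1}{u - 1558165} = \frac{1}{984 - 1558165} = \frac{1}{-1557181} = - \frac{1}{1557181}$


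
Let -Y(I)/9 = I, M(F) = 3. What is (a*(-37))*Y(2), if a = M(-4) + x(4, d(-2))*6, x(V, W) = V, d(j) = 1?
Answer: 17982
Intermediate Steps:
Y(I) = -9*I
a = 27 (a = 3 + 4*6 = 3 + 24 = 27)
(a*(-37))*Y(2) = (27*(-37))*(-9*2) = -999*(-18) = 17982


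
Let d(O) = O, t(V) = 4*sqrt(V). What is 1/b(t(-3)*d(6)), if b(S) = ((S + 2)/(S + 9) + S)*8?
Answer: 873/12607504 - 1362*I*sqrt(3)/787969 ≈ 6.9245e-5 - 0.0029938*I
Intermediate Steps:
b(S) = 8*S + 8*(2 + S)/(9 + S) (b(S) = ((2 + S)/(9 + S) + S)*8 = (S + (2 + S)/(9 + S))*8 = 8*S + 8*(2 + S)/(9 + S))
1/b(t(-3)*d(6)) = 1/(8*(2 + ((4*sqrt(-3))*6)**2 + 10*((4*sqrt(-3))*6))/(9 + (4*sqrt(-3))*6)) = 1/(8*(2 + ((4*(I*sqrt(3)))*6)**2 + 10*((4*(I*sqrt(3)))*6))/(9 + (4*(I*sqrt(3)))*6)) = 1/(8*(2 + ((4*I*sqrt(3))*6)**2 + 10*((4*I*sqrt(3))*6))/(9 + (4*I*sqrt(3))*6)) = 1/(8*(2 + (24*I*sqrt(3))**2 + 10*(24*I*sqrt(3)))/(9 + 24*I*sqrt(3))) = 1/(8*(2 - 1728 + 240*I*sqrt(3))/(9 + 24*I*sqrt(3))) = 1/(8*(-1726 + 240*I*sqrt(3))/(9 + 24*I*sqrt(3))) = (9 + 24*I*sqrt(3))/(8*(-1726 + 240*I*sqrt(3)))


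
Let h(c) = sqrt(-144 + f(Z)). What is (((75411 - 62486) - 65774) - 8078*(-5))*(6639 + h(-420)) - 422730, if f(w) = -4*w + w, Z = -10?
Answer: -83138031 - 12459*I*sqrt(114) ≈ -8.3138e+7 - 1.3303e+5*I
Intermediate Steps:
f(w) = -3*w
h(c) = I*sqrt(114) (h(c) = sqrt(-144 - 3*(-10)) = sqrt(-144 + 30) = sqrt(-114) = I*sqrt(114))
(((75411 - 62486) - 65774) - 8078*(-5))*(6639 + h(-420)) - 422730 = (((75411 - 62486) - 65774) - 8078*(-5))*(6639 + I*sqrt(114)) - 422730 = ((12925 - 65774) + 40390)*(6639 + I*sqrt(114)) - 422730 = (-52849 + 40390)*(6639 + I*sqrt(114)) - 422730 = -12459*(6639 + I*sqrt(114)) - 422730 = (-82715301 - 12459*I*sqrt(114)) - 422730 = -83138031 - 12459*I*sqrt(114)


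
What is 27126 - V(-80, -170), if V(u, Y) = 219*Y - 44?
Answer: 64400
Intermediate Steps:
V(u, Y) = -44 + 219*Y
27126 - V(-80, -170) = 27126 - (-44 + 219*(-170)) = 27126 - (-44 - 37230) = 27126 - 1*(-37274) = 27126 + 37274 = 64400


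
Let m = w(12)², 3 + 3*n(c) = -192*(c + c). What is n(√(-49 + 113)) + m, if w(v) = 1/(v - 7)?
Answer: -25624/25 ≈ -1025.0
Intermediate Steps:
n(c) = -1 - 128*c (n(c) = -1 + (-192*(c + c))/3 = -1 + (-384*c)/3 = -1 - 128*c)
w(v) = 1/(-7 + v)
m = 1/25 (m = (1/(-7 + 12))² = (1/5)² = (⅕)² = 1/25 ≈ 0.040000)
n(√(-49 + 113)) + m = (-1 - 128*√(-49 + 113)) + 1/25 = (-1 - 128*√64) + 1/25 = (-1 - 128*8) + 1/25 = (-1 - 1024) + 1/25 = -1025 + 1/25 = -25624/25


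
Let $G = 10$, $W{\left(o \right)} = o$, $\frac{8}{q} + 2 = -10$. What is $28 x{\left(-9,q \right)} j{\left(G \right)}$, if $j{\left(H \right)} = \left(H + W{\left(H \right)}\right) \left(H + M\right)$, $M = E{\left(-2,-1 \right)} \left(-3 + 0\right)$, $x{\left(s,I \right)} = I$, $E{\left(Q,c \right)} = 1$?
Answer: $- \frac{7840}{3} \approx -2613.3$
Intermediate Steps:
$q = - \frac{2}{3}$ ($q = \frac{8}{-2 - 10} = \frac{8}{-12} = 8 \left(- \frac{1}{12}\right) = - \frac{2}{3} \approx -0.66667$)
$M = -3$ ($M = 1 \left(-3 + 0\right) = 1 \left(-3\right) = -3$)
$j{\left(H \right)} = 2 H \left(-3 + H\right)$ ($j{\left(H \right)} = \left(H + H\right) \left(H - 3\right) = 2 H \left(-3 + H\right)$)
$28 x{\left(-9,q \right)} j{\left(G \right)} = 28 \left(- \frac{2}{3}\right) 2 \cdot 10 \left(-3 + 10\right) = - \frac{56 \cdot 2 \cdot 10 \cdot 7}{3} = \left(- \frac{56}{3}\right) 140 = - \frac{7840}{3}$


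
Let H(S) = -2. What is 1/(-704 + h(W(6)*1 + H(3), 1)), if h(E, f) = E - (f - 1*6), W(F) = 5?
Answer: -1/696 ≈ -0.0014368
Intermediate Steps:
h(E, f) = 6 + E - f (h(E, f) = E - (f - 6) = E - (-6 + f) = E + (6 - f) = 6 + E - f)
1/(-704 + h(W(6)*1 + H(3), 1)) = 1/(-704 + (6 + (5*1 - 2) - 1*1)) = 1/(-704 + (6 + (5 - 2) - 1)) = 1/(-704 + (6 + 3 - 1)) = 1/(-704 + 8) = 1/(-696) = -1/696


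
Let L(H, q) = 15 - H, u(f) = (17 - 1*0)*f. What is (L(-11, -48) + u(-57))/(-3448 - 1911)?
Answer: 41/233 ≈ 0.17597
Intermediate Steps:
u(f) = 17*f (u(f) = (17 + 0)*f = 17*f)
(L(-11, -48) + u(-57))/(-3448 - 1911) = ((15 - 1*(-11)) + 17*(-57))/(-3448 - 1911) = ((15 + 11) - 969)/(-5359) = (26 - 969)*(-1/5359) = -943*(-1/5359) = 41/233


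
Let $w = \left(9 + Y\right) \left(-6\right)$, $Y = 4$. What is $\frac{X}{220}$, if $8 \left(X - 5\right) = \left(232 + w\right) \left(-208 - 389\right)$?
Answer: $- \frac{45949}{880} \approx -52.215$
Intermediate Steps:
$w = -78$ ($w = \left(9 + 4\right) \left(-6\right) = 13 \left(-6\right) = -78$)
$X = - \frac{45949}{4}$ ($X = 5 + \frac{\left(232 - 78\right) \left(-208 - 389\right)}{8} = 5 + \frac{154 \left(-597\right)}{8} = 5 + \frac{1}{8} \left(-91938\right) = 5 - \frac{45969}{4} = - \frac{45949}{4} \approx -11487.0$)
$\frac{X}{220} = - \frac{45949}{4 \cdot 220} = \left(- \frac{45949}{4}\right) \frac{1}{220} = - \frac{45949}{880}$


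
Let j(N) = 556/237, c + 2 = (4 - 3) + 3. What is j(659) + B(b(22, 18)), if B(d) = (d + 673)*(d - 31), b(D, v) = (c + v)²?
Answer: 93837625/237 ≈ 3.9594e+5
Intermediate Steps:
c = 2 (c = -2 + ((4 - 3) + 3) = -2 + (1 + 3) = -2 + 4 = 2)
b(D, v) = (2 + v)²
B(d) = (-31 + d)*(673 + d) (B(d) = (673 + d)*(-31 + d) = (-31 + d)*(673 + d))
j(N) = 556/237 (j(N) = 556*(1/237) = 556/237)
j(659) + B(b(22, 18)) = 556/237 + (-20863 + ((2 + 18)²)² + 642*(2 + 18)²) = 556/237 + (-20863 + (20²)² + 642*20²) = 556/237 + (-20863 + 400² + 642*400) = 556/237 + (-20863 + 160000 + 256800) = 556/237 + 395937 = 93837625/237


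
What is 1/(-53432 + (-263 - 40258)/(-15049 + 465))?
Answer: -14584/779211767 ≈ -1.8716e-5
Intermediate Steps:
1/(-53432 + (-263 - 40258)/(-15049 + 465)) = 1/(-53432 - 40521/(-14584)) = 1/(-53432 - 40521*(-1/14584)) = 1/(-53432 + 40521/14584) = 1/(-779211767/14584) = -14584/779211767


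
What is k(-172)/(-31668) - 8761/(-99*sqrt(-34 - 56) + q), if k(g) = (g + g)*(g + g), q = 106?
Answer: -2412886079/505175853 - 2602017*I*sqrt(10)/893326 ≈ -4.7763 - 9.2109*I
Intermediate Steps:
k(g) = 4*g**2 (k(g) = (2*g)*(2*g) = 4*g**2)
k(-172)/(-31668) - 8761/(-99*sqrt(-34 - 56) + q) = (4*(-172)**2)/(-31668) - 8761/(-99*sqrt(-34 - 56) + 106) = (4*29584)*(-1/31668) - 8761/(-297*I*sqrt(10) + 106) = 118336*(-1/31668) - 8761/(-297*I*sqrt(10) + 106) = -29584/7917 - 8761/(-297*I*sqrt(10) + 106) = -29584/7917 - 8761/(106 - 297*I*sqrt(10))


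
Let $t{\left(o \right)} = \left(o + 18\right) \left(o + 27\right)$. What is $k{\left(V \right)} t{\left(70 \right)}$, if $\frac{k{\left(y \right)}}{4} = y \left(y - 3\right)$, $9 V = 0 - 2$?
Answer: $\frac{1980352}{81} \approx 24449.0$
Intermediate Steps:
$t{\left(o \right)} = \left(18 + o\right) \left(27 + o\right)$
$V = - \frac{2}{9}$ ($V = \frac{0 - 2}{9} = \frac{1}{9} \left(-2\right) = - \frac{2}{9} \approx -0.22222$)
$k{\left(y \right)} = 4 y \left(-3 + y\right)$ ($k{\left(y \right)} = 4 y \left(y - 3\right) = 4 y \left(-3 + y\right)$)
$k{\left(V \right)} t{\left(70 \right)} = 4 \left(- \frac{2}{9}\right) \left(-3 - \frac{2}{9}\right) \left(486 + 70^{2} + 45 \cdot 70\right) = 4 \left(- \frac{2}{9}\right) \left(- \frac{29}{9}\right) \left(486 + 4900 + 3150\right) = \frac{232}{81} \cdot 8536 = \frac{1980352}{81}$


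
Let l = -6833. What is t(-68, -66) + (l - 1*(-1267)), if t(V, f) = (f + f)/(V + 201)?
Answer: -740410/133 ≈ -5567.0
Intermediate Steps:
t(V, f) = 2*f/(201 + V) (t(V, f) = (2*f)/(201 + V) = 2*f/(201 + V))
t(-68, -66) + (l - 1*(-1267)) = 2*(-66)/(201 - 68) + (-6833 - 1*(-1267)) = 2*(-66)/133 + (-6833 + 1267) = 2*(-66)*(1/133) - 5566 = -132/133 - 5566 = -740410/133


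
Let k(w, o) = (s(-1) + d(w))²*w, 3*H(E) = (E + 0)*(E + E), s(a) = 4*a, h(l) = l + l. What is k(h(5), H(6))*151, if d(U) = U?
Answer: 54360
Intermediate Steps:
h(l) = 2*l
H(E) = 2*E²/3 (H(E) = ((E + 0)*(E + E))/3 = (E*(2*E))/3 = (2*E²)/3 = 2*E²/3)
k(w, o) = w*(-4 + w)² (k(w, o) = (4*(-1) + w)²*w = (-4 + w)²*w = w*(-4 + w)²)
k(h(5), H(6))*151 = ((2*5)*(-4 + 2*5)²)*151 = (10*(-4 + 10)²)*151 = (10*6²)*151 = (10*36)*151 = 360*151 = 54360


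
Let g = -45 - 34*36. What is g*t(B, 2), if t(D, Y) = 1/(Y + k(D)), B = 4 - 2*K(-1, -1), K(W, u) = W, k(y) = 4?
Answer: -423/2 ≈ -211.50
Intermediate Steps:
B = 6 (B = 4 - 2*(-1) = 4 + 2 = 6)
g = -1269 (g = -45 - 1224 = -1269)
t(D, Y) = 1/(4 + Y) (t(D, Y) = 1/(Y + 4) = 1/(4 + Y))
g*t(B, 2) = -1269/(4 + 2) = -1269/6 = -1269*⅙ = -423/2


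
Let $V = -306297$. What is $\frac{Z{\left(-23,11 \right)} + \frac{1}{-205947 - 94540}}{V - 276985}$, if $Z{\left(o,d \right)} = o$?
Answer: $\frac{3455601}{87634329167} \approx 3.9432 \cdot 10^{-5}$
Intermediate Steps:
$\frac{Z{\left(-23,11 \right)} + \frac{1}{-205947 - 94540}}{V - 276985} = \frac{-23 + \frac{1}{-205947 - 94540}}{-306297 - 276985} = \frac{-23 + \frac{1}{-300487}}{-583282} = \left(-23 - \frac{1}{300487}\right) \left(- \frac{1}{583282}\right) = \left(- \frac{6911202}{300487}\right) \left(- \frac{1}{583282}\right) = \frac{3455601}{87634329167}$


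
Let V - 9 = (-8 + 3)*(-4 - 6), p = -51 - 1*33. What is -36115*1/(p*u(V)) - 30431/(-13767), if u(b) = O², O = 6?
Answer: 196406183/13877136 ≈ 14.153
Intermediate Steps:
p = -84 (p = -51 - 33 = -84)
V = 59 (V = 9 + (-8 + 3)*(-4 - 6) = 9 - 5*(-10) = 9 + 50 = 59)
u(b) = 36 (u(b) = 6² = 36)
-36115*1/(p*u(V)) - 30431/(-13767) = -36115/((-84*36)) - 30431/(-13767) = -36115/(-3024) - 30431*(-1/13767) = -36115*(-1/3024) + 30431/13767 = 36115/3024 + 30431/13767 = 196406183/13877136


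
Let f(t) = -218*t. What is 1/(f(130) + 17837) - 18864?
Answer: -198128593/10503 ≈ -18864.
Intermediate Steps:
f(t) = -218*t
1/(f(130) + 17837) - 18864 = 1/(-218*130 + 17837) - 18864 = 1/(-28340 + 17837) - 18864 = 1/(-10503) - 18864 = -1/10503 - 18864 = -198128593/10503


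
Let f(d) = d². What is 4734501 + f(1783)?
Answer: 7913590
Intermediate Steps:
4734501 + f(1783) = 4734501 + 1783² = 4734501 + 3179089 = 7913590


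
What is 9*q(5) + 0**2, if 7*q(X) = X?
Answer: 45/7 ≈ 6.4286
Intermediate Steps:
q(X) = X/7
9*q(5) + 0**2 = 9*((1/7)*5) + 0**2 = 9*(5/7) + 0 = 45/7 + 0 = 45/7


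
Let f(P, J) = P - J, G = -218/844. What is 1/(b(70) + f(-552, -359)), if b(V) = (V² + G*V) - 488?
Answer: 211/886394 ≈ 0.00023804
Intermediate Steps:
G = -109/422 (G = -218*1/844 = -109/422 ≈ -0.25829)
b(V) = -488 + V² - 109*V/422 (b(V) = (V² - 109*V/422) - 488 = -488 + V² - 109*V/422)
1/(b(70) + f(-552, -359)) = 1/((-488 + 70² - 109/422*70) + (-552 - 1*(-359))) = 1/((-488 + 4900 - 3815/211) + (-552 + 359)) = 1/(927117/211 - 193) = 1/(886394/211) = 211/886394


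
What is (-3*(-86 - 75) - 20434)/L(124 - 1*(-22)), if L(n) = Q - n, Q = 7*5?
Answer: 19951/111 ≈ 179.74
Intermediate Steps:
Q = 35
L(n) = 35 - n
(-3*(-86 - 75) - 20434)/L(124 - 1*(-22)) = (-3*(-86 - 75) - 20434)/(35 - (124 - 1*(-22))) = (-3*(-161) - 20434)/(35 - (124 + 22)) = (483 - 20434)/(35 - 1*146) = -19951/(35 - 146) = -19951/(-111) = -19951*(-1/111) = 19951/111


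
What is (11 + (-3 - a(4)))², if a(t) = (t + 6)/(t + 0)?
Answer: 121/4 ≈ 30.250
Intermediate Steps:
a(t) = (6 + t)/t
(11 + (-3 - a(4)))² = (11 + (-3 - (6 + 4)/4))² = (11 + (-3 - 10/4))² = (11 + (-3 - 1*5/2))² = (11 + (-3 - 5/2))² = (11 - 11/2)² = (11/2)² = 121/4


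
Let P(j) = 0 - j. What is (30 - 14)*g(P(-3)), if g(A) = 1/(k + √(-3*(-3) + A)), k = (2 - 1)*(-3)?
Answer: 16 + 32*√3/3 ≈ 34.475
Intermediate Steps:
k = -3 (k = 1*(-3) = -3)
P(j) = -j
g(A) = 1/(-3 + √(9 + A)) (g(A) = 1/(-3 + √(-3*(-3) + A)) = 1/(-3 + √(9 + A)))
(30 - 14)*g(P(-3)) = (30 - 14)/(-3 + √(9 - 1*(-3))) = 16/(-3 + √(9 + 3)) = 16/(-3 + √12) = 16/(-3 + 2*√3)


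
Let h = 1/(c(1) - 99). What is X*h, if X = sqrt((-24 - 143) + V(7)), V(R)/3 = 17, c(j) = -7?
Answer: -I*sqrt(29)/53 ≈ -0.10161*I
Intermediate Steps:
V(R) = 51 (V(R) = 3*17 = 51)
X = 2*I*sqrt(29) (X = sqrt((-24 - 143) + 51) = sqrt(-167 + 51) = sqrt(-116) = 2*I*sqrt(29) ≈ 10.77*I)
h = -1/106 (h = 1/(-7 - 99) = 1/(-106) = -1/106 ≈ -0.0094340)
X*h = (2*I*sqrt(29))*(-1/106) = -I*sqrt(29)/53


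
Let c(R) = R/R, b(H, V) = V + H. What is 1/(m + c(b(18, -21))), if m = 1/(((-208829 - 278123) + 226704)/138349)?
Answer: 260248/121899 ≈ 2.1349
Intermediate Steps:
b(H, V) = H + V
c(R) = 1
m = -138349/260248 (m = 1/((-486952 + 226704)*(1/138349)) = 1/(-260248*1/138349) = 1/(-260248/138349) = -138349/260248 ≈ -0.53160)
1/(m + c(b(18, -21))) = 1/(-138349/260248 + 1) = 1/(121899/260248) = 260248/121899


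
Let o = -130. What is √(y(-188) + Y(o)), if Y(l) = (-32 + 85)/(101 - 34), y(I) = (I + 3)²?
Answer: 6*√4267766/67 ≈ 185.00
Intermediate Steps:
y(I) = (3 + I)²
Y(l) = 53/67
√(y(-188) + Y(o)) = √((3 - 188)² + 53/67) = √((-185)² + 53/67) = √(34225 + 53/67) = √(2293128/67) = 6*√4267766/67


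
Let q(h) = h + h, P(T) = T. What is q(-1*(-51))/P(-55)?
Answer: -102/55 ≈ -1.8545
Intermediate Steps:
q(h) = 2*h
q(-1*(-51))/P(-55) = (2*(-1*(-51)))/(-55) = (2*51)*(-1/55) = 102*(-1/55) = -102/55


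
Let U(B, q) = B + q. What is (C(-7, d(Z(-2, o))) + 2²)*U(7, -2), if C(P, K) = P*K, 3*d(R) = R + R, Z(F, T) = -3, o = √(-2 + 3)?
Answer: 90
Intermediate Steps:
o = 1 (o = √1 = 1)
d(R) = 2*R/3 (d(R) = (R + R)/3 = (2*R)/3 = 2*R/3)
C(P, K) = K*P
(C(-7, d(Z(-2, o))) + 2²)*U(7, -2) = (((⅔)*(-3))*(-7) + 2²)*(7 - 2) = (-2*(-7) + 4)*5 = (14 + 4)*5 = 18*5 = 90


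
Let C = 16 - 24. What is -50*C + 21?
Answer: 421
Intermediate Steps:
C = -8
-50*C + 21 = -50*(-8) + 21 = 400 + 21 = 421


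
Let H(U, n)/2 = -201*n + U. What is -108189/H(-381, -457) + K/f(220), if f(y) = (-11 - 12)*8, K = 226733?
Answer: -48033753/38962 ≈ -1232.8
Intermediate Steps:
H(U, n) = -402*n + 2*U (H(U, n) = 2*(-201*n + U) = 2*(U - 201*n) = -402*n + 2*U)
f(y) = -184 (f(y) = -23*8 = -184)
-108189/H(-381, -457) + K/f(220) = -108189/(-402*(-457) + 2*(-381)) + 226733/(-184) = -108189/(183714 - 762) + 226733*(-1/184) = -108189/182952 - 226733/184 = -108189*1/182952 - 226733/184 = -4007/6776 - 226733/184 = -48033753/38962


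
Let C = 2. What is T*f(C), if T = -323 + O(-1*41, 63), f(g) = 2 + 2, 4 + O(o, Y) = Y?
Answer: -1056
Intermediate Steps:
O(o, Y) = -4 + Y
f(g) = 4
T = -264 (T = -323 + (-4 + 63) = -323 + 59 = -264)
T*f(C) = -264*4 = -1056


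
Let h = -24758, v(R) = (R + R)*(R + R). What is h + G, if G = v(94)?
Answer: 10586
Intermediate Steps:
v(R) = 4*R² (v(R) = (2*R)*(2*R) = 4*R²)
G = 35344 (G = 4*94² = 4*8836 = 35344)
h + G = -24758 + 35344 = 10586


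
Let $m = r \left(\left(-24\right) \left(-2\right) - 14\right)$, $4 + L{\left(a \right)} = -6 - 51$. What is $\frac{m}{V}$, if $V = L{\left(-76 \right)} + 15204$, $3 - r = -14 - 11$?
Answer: $\frac{952}{15143} \approx 0.062867$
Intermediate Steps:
$r = 28$ ($r = 3 - \left(-14 - 11\right) = 3 - -25 = 3 + 25 = 28$)
$L{\left(a \right)} = -61$ ($L{\left(a \right)} = -4 - 57 = -61$)
$V = 15143$ ($V = -61 + 15204 = 15143$)
$m = 952$ ($m = 28 \left(\left(-24\right) \left(-2\right) - 14\right) = 28 \left(48 - 14\right) = 28 \cdot 34 = 952$)
$\frac{m}{V} = \frac{952}{15143}$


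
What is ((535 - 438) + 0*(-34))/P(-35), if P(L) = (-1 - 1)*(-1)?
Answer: 97/2 ≈ 48.500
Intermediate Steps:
P(L) = 2 (P(L) = -2*(-1) = 2)
((535 - 438) + 0*(-34))/P(-35) = ((535 - 438) + 0*(-34))/2 = (97 + 0)/2 = (½)*97 = 97/2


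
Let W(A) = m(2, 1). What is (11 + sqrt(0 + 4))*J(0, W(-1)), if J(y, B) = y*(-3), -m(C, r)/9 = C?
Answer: 0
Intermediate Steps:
m(C, r) = -9*C
W(A) = -18 (W(A) = -9*2 = -18)
J(y, B) = -3*y
(11 + sqrt(0 + 4))*J(0, W(-1)) = (11 + sqrt(0 + 4))*(-3*0) = (11 + sqrt(4))*0 = (11 + 2)*0 = 13*0 = 0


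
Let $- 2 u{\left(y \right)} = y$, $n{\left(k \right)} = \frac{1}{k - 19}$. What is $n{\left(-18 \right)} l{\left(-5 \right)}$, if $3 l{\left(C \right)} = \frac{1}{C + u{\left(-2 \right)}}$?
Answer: $\frac{1}{444} \approx 0.0022523$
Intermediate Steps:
$n{\left(k \right)} = \frac{1}{-19 + k}$
$u{\left(y \right)} = - \frac{y}{2}$
$l{\left(C \right)} = \frac{1}{3 \left(1 + C\right)}$ ($l{\left(C \right)} = \frac{1}{3 \left(C - -1\right)} = \frac{1}{3 \left(C + 1\right)} = \frac{1}{3 \left(1 + C\right)}$)
$n{\left(-18 \right)} l{\left(-5 \right)} = \frac{\frac{1}{3} \frac{1}{1 - 5}}{-19 - 18} = \frac{\frac{1}{3} \frac{1}{-4}}{-37} = - \frac{\frac{1}{3} \left(- \frac{1}{4}\right)}{37} = \left(- \frac{1}{37}\right) \left(- \frac{1}{12}\right) = \frac{1}{444}$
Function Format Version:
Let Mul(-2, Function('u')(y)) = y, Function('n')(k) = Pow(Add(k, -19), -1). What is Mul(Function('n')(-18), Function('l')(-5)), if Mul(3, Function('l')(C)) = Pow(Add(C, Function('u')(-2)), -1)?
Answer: Rational(1, 444) ≈ 0.0022523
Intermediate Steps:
Function('n')(k) = Pow(Add(-19, k), -1)
Function('u')(y) = Mul(Rational(-1, 2), y)
Function('l')(C) = Mul(Rational(1, 3), Pow(Add(1, C), -1)) (Function('l')(C) = Mul(Rational(1, 3), Pow(Add(C, Mul(Rational(-1, 2), -2)), -1)) = Mul(Rational(1, 3), Pow(Add(C, 1), -1)) = Mul(Rational(1, 3), Pow(Add(1, C), -1)))
Mul(Function('n')(-18), Function('l')(-5)) = Mul(Pow(Add(-19, -18), -1), Mul(Rational(1, 3), Pow(Add(1, -5), -1))) = Mul(Pow(-37, -1), Mul(Rational(1, 3), Pow(-4, -1))) = Mul(Rational(-1, 37), Mul(Rational(1, 3), Rational(-1, 4))) = Mul(Rational(-1, 37), Rational(-1, 12)) = Rational(1, 444)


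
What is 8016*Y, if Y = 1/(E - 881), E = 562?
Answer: -8016/319 ≈ -25.129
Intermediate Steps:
Y = -1/319 (Y = 1/(562 - 881) = 1/(-319) = -1/319 ≈ -0.0031348)
8016*Y = 8016*(-1/319) = -8016/319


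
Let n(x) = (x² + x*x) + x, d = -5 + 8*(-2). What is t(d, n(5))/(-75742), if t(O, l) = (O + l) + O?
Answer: -13/75742 ≈ -0.00017164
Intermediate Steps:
d = -21 (d = -5 - 16 = -21)
n(x) = x + 2*x² (n(x) = (x² + x²) + x = 2*x² + x = x + 2*x²)
t(O, l) = l + 2*O
t(d, n(5))/(-75742) = (5*(1 + 2*5) + 2*(-21))/(-75742) = (5*(1 + 10) - 42)*(-1/75742) = (5*11 - 42)*(-1/75742) = (55 - 42)*(-1/75742) = 13*(-1/75742) = -13/75742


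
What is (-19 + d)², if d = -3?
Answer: 484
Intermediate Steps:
(-19 + d)² = (-19 - 3)² = (-22)² = 484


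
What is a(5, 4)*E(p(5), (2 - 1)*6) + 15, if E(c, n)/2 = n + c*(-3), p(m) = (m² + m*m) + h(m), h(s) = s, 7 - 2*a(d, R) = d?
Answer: -303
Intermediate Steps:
a(d, R) = 7/2 - d/2
p(m) = m + 2*m² (p(m) = (m² + m*m) + m = (m² + m²) + m = 2*m² + m = m + 2*m²)
E(c, n) = -6*c + 2*n (E(c, n) = 2*(n + c*(-3)) = 2*(n - 3*c) = -6*c + 2*n)
a(5, 4)*E(p(5), (2 - 1)*6) + 15 = (7/2 - ½*5)*(-30*(1 + 2*5) + 2*((2 - 1)*6)) + 15 = (7/2 - 5/2)*(-30*(1 + 10) + 2*(1*6)) + 15 = 1*(-30*11 + 2*6) + 15 = 1*(-6*55 + 12) + 15 = 1*(-330 + 12) + 15 = 1*(-318) + 15 = -318 + 15 = -303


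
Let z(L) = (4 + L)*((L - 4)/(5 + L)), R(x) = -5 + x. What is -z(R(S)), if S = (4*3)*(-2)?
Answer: 275/8 ≈ 34.375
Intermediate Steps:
S = -24 (S = 12*(-2) = -24)
z(L) = (-4 + L)*(4 + L)/(5 + L) (z(L) = (4 + L)*((-4 + L)/(5 + L)) = (-4 + L)*(4 + L)/(5 + L))
-z(R(S)) = -(-16 + (-5 - 24)²)/(5 + (-5 - 24)) = -(-16 + (-29)²)/(5 - 29) = -(-16 + 841)/(-24) = -(-1)*825/24 = -1*(-275/8) = 275/8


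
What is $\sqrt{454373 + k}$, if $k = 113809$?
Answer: $\sqrt{568182} \approx 753.78$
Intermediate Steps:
$\sqrt{454373 + k} = \sqrt{454373 + 113809} = \sqrt{568182}$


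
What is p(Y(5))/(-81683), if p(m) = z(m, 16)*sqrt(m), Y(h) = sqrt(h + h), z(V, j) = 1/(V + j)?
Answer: -8*10**(1/4)/10047009 + 10**(3/4)/20094018 ≈ -1.1361e-6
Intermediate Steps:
Y(h) = sqrt(2)*sqrt(h) (Y(h) = sqrt(2*h) = sqrt(2)*sqrt(h))
p(m) = sqrt(m)/(16 + m) (p(m) = sqrt(m)/(m + 16) = sqrt(m)/(16 + m))
p(Y(5))/(-81683) = (sqrt(sqrt(2)*sqrt(5))/(16 + sqrt(2)*sqrt(5)))/(-81683) = (sqrt(sqrt(10))/(16 + sqrt(10)))*(-1/81683) = (10**(1/4)/(16 + sqrt(10)))*(-1/81683) = -10**(1/4)/(81683*(16 + sqrt(10)))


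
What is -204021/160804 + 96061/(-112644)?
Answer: -686227403/323457246 ≈ -2.1215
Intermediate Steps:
-204021/160804 + 96061/(-112644) = -204021*1/160804 + 96061*(-1/112644) = -204021/160804 - 13723/16092 = -686227403/323457246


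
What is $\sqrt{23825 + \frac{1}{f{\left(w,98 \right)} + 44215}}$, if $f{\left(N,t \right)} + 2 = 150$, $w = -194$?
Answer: $\frac{2 \sqrt{11722351310197}}{44363} \approx 154.35$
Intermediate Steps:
$f{\left(N,t \right)} = 148$ ($f{\left(N,t \right)} = -2 + 150 = 148$)
$\sqrt{23825 + \frac{1}{f{\left(w,98 \right)} + 44215}} = \sqrt{23825 + \frac{1}{148 + 44215}} = \sqrt{23825 + \frac{1}{44363}} = \sqrt{\frac{1056948476}{44363}} = \frac{2 \sqrt{11722351310197}}{44363}$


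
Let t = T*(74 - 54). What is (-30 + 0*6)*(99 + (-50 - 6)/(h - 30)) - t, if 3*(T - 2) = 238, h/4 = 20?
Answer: -68446/15 ≈ -4563.1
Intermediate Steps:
h = 80 (h = 4*20 = 80)
T = 244/3 (T = 2 + (1/3)*238 = 2 + 238/3 = 244/3 ≈ 81.333)
t = 4880/3 (t = 244*(74 - 54)/3 = (244/3)*20 = 4880/3 ≈ 1626.7)
(-30 + 0*6)*(99 + (-50 - 6)/(h - 30)) - t = (-30 + 0*6)*(99 + (-50 - 6)/(80 - 30)) - 1*4880/3 = (-30 + 0)*(99 - 56/50) - 4880/3 = -30*(99 - 56*1/50) - 4880/3 = -30*(99 - 28/25) - 4880/3 = -30*2447/25 - 4880/3 = -14682/5 - 4880/3 = -68446/15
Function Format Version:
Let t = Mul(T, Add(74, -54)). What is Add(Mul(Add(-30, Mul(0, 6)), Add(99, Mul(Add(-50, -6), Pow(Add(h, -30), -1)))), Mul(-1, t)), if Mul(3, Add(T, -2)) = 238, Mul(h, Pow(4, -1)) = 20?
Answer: Rational(-68446, 15) ≈ -4563.1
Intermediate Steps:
h = 80 (h = Mul(4, 20) = 80)
T = Rational(244, 3) (T = Add(2, Mul(Rational(1, 3), 238)) = Add(2, Rational(238, 3)) = Rational(244, 3) ≈ 81.333)
t = Rational(4880, 3) (t = Mul(Rational(244, 3), Add(74, -54)) = Mul(Rational(244, 3), 20) = Rational(4880, 3) ≈ 1626.7)
Add(Mul(Add(-30, Mul(0, 6)), Add(99, Mul(Add(-50, -6), Pow(Add(h, -30), -1)))), Mul(-1, t)) = Add(Mul(Add(-30, Mul(0, 6)), Add(99, Mul(Add(-50, -6), Pow(Add(80, -30), -1)))), Mul(-1, Rational(4880, 3))) = Add(Mul(Add(-30, 0), Add(99, Mul(-56, Pow(50, -1)))), Rational(-4880, 3)) = Add(Mul(-30, Add(99, Mul(-56, Rational(1, 50)))), Rational(-4880, 3)) = Add(Mul(-30, Add(99, Rational(-28, 25))), Rational(-4880, 3)) = Add(Mul(-30, Rational(2447, 25)), Rational(-4880, 3)) = Add(Rational(-14682, 5), Rational(-4880, 3)) = Rational(-68446, 15)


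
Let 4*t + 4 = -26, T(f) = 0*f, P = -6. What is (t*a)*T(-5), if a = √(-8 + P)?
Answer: 0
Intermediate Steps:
T(f) = 0
t = -15/2 (t = -1 + (¼)*(-26) = -1 - 13/2 = -15/2 ≈ -7.5000)
a = I*√14 (a = √(-8 - 6) = √(-14) = I*√14 ≈ 3.7417*I)
(t*a)*T(-5) = -15*I*√14/2*0 = 0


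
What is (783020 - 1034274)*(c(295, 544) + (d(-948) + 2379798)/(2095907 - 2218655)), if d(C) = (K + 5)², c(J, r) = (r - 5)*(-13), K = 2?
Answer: 108350157252041/61374 ≈ 1.7654e+9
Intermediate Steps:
c(J, r) = 65 - 13*r (c(J, r) = (-5 + r)*(-13) = 65 - 13*r)
d(C) = 49 (d(C) = (2 + 5)² = 7² = 49)
(783020 - 1034274)*(c(295, 544) + (d(-948) + 2379798)/(2095907 - 2218655)) = (783020 - 1034274)*((65 - 13*544) + (49 + 2379798)/(2095907 - 2218655)) = -251254*((65 - 7072) + 2379847/(-122748)) = -251254*(-7007 + 2379847*(-1/122748)) = -251254*(-7007 - 2379847/122748) = -251254*(-862475083/122748) = 108350157252041/61374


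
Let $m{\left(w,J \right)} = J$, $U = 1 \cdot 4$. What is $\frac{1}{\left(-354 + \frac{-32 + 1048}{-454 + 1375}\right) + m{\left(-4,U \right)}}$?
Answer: $- \frac{921}{321334} \approx -0.0028662$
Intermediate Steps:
$U = 4$
$\frac{1}{\left(-354 + \frac{-32 + 1048}{-454 + 1375}\right) + m{\left(-4,U \right)}} = \frac{1}{\left(-354 + \frac{-32 + 1048}{-454 + 1375}\right) + 4} = \frac{1}{\left(-354 + \frac{1016}{921}\right) + 4} = \frac{1}{- \frac{325018}{921} + 4} = \frac{1}{- \frac{321334}{921}} = - \frac{921}{321334}$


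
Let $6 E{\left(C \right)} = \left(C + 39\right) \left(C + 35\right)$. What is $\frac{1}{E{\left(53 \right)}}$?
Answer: $\frac{3}{4048} \approx 0.00074111$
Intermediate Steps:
$E{\left(C \right)} = \frac{\left(35 + C\right) \left(39 + C\right)}{6}$ ($E{\left(C \right)} = \frac{\left(C + 39\right) \left(C + 35\right)}{6} = \frac{\left(39 + C\right) \left(35 + C\right)}{6} = \frac{\left(35 + C\right) \left(39 + C\right)}{6}$)
$\frac{1}{E{\left(53 \right)}} = \frac{1}{\frac{455}{2} + \frac{53^{2}}{6} + \frac{37}{3} \cdot 53} = \frac{1}{\frac{455}{2} + \frac{1}{6} \cdot 2809 + \frac{1961}{3}} = \frac{1}{\frac{455}{2} + \frac{2809}{6} + \frac{1961}{3}} = \frac{1}{\frac{4048}{3}} = \frac{3}{4048}$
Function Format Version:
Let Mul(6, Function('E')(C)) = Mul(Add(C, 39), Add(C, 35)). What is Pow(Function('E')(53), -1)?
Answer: Rational(3, 4048) ≈ 0.00074111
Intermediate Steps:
Function('E')(C) = Mul(Rational(1, 6), Add(35, C), Add(39, C)) (Function('E')(C) = Mul(Rational(1, 6), Mul(Add(C, 39), Add(C, 35))) = Mul(Rational(1, 6), Mul(Add(39, C), Add(35, C))) = Mul(Rational(1, 6), Mul(Add(35, C), Add(39, C))) = Mul(Rational(1, 6), Add(35, C), Add(39, C)))
Pow(Function('E')(53), -1) = Pow(Add(Rational(455, 2), Mul(Rational(1, 6), Pow(53, 2)), Mul(Rational(37, 3), 53)), -1) = Pow(Add(Rational(455, 2), Mul(Rational(1, 6), 2809), Rational(1961, 3)), -1) = Pow(Add(Rational(455, 2), Rational(2809, 6), Rational(1961, 3)), -1) = Pow(Rational(4048, 3), -1) = Rational(3, 4048)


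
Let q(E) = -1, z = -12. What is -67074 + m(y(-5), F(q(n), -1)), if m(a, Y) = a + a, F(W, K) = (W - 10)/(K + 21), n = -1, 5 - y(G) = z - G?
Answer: -67050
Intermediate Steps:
y(G) = 17 + G (y(G) = 5 - (-12 - G) = 5 + (12 + G) = 17 + G)
F(W, K) = (-10 + W)/(21 + K)
m(a, Y) = 2*a
-67074 + m(y(-5), F(q(n), -1)) = -67074 + 2*(17 - 5) = -67074 + 2*12 = -67074 + 24 = -67050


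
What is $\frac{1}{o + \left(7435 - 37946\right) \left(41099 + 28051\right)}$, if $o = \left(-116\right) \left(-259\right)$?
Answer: $- \frac{1}{2109805606} \approx -4.7398 \cdot 10^{-10}$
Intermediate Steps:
$o = 30044$
$\frac{1}{o + \left(7435 - 37946\right) \left(41099 + 28051\right)} = \frac{1}{30044 + \left(7435 - 37946\right) \left(41099 + 28051\right)} = \frac{1}{30044 - 2109835650} = \frac{1}{-2109805606} = - \frac{1}{2109805606}$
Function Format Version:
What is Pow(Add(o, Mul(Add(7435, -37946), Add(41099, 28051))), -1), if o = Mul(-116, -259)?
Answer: Rational(-1, 2109805606) ≈ -4.7398e-10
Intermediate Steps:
o = 30044
Pow(Add(o, Mul(Add(7435, -37946), Add(41099, 28051))), -1) = Pow(Add(30044, Mul(Add(7435, -37946), Add(41099, 28051))), -1) = Pow(Add(30044, Mul(-30511, 69150)), -1) = Pow(Add(30044, -2109835650), -1) = Pow(-2109805606, -1) = Rational(-1, 2109805606)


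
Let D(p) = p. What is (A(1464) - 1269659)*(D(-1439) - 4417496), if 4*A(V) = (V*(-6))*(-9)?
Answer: 5523204761825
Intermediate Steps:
A(V) = 27*V/2 (A(V) = ((V*(-6))*(-9))/4 = (-6*V*(-9))/4 = (54*V)/4 = 27*V/2)
(A(1464) - 1269659)*(D(-1439) - 4417496) = ((27/2)*1464 - 1269659)*(-1439 - 4417496) = (19764 - 1269659)*(-4418935) = -1249895*(-4418935) = 5523204761825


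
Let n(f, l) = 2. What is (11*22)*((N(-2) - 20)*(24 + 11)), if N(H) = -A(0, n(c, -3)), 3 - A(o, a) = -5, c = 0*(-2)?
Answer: -237160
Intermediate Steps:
c = 0
A(o, a) = 8 (A(o, a) = 3 - 1*(-5) = 3 + 5 = 8)
N(H) = -8 (N(H) = -1*8 = -8)
(11*22)*((N(-2) - 20)*(24 + 11)) = (11*22)*((-8 - 20)*(24 + 11)) = 242*(-28*35) = 242*(-980) = -237160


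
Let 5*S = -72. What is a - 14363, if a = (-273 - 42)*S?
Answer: -9827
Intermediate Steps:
S = -72/5 (S = (1/5)*(-72) = -72/5 ≈ -14.400)
a = 4536 (a = (-273 - 42)*(-72/5) = -315*(-72/5) = 4536)
a - 14363 = 4536 - 14363 = -9827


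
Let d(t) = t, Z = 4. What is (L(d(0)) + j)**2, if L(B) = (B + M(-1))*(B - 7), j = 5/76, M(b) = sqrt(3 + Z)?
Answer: 1981193/5776 - 35*sqrt(7)/38 ≈ 340.57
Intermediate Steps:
M(b) = sqrt(7) (M(b) = sqrt(3 + 4) = sqrt(7))
j = 5/76 (j = 5*(1/76) = 5/76 ≈ 0.065789)
L(B) = (-7 + B)*(B + sqrt(7)) (L(B) = (B + sqrt(7))*(B - 7) = (B + sqrt(7))*(-7 + B) = (-7 + B)*(B + sqrt(7)))
(L(d(0)) + j)**2 = ((0**2 - 7*0 - 7*sqrt(7) + 0*sqrt(7)) + 5/76)**2 = ((0 + 0 - 7*sqrt(7) + 0) + 5/76)**2 = (-7*sqrt(7) + 5/76)**2 = (5/76 - 7*sqrt(7))**2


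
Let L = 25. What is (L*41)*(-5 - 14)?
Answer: -19475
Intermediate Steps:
(L*41)*(-5 - 14) = (25*41)*(-5 - 14) = 1025*(-19) = -19475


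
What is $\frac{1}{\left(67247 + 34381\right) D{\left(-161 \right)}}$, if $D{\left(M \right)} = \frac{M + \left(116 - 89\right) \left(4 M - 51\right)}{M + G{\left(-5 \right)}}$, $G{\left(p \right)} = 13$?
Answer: $\frac{37}{480852882} \approx 7.6947 \cdot 10^{-8}$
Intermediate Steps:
$D{\left(M \right)} = \frac{-1377 + 109 M}{13 + M}$ ($D{\left(M \right)} = \frac{M + \left(116 - 89\right) \left(4 M - 51\right)}{M + 13} = \frac{M + 27 \left(-51 + 4 M\right)}{13 + M} = \frac{M + \left(-1377 + 108 M\right)}{13 + M} = \frac{-1377 + 109 M}{13 + M}$)
$\frac{1}{\left(67247 + 34381\right) D{\left(-161 \right)}} = \frac{1}{\left(67247 + 34381\right) \frac{-1377 + 109 \left(-161\right)}{13 - 161}} = \frac{1}{101628 \frac{-1377 - 17549}{-148}} = \frac{1}{101628 \left(\left(- \frac{1}{148}\right) \left(-18926\right)\right)} = \frac{1}{101628 \cdot \frac{9463}{74}} = \frac{1}{101628} \cdot \frac{74}{9463} = \frac{37}{480852882}$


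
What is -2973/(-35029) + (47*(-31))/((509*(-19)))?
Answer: 79789136/338765459 ≈ 0.23553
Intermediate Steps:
-2973/(-35029) + (47*(-31))/((509*(-19))) = -2973*(-1/35029) - 1457/(-9671) = 2973/35029 - 1457*(-1/9671) = 2973/35029 + 1457/9671 = 79789136/338765459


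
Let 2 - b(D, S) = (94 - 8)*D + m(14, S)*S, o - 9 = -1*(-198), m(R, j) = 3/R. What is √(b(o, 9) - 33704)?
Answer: I*√10095162/14 ≈ 226.95*I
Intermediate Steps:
o = 207 (o = 9 - 1*(-198) = 9 + 198 = 207)
b(D, S) = 2 - 86*D - 3*S/14 (b(D, S) = 2 - ((94 - 8)*D + (3/14)*S) = 2 - (86*D + (3*(1/14))*S) = 2 - (86*D + 3*S/14) = 2 + (-86*D - 3*S/14) = 2 - 86*D - 3*S/14)
√(b(o, 9) - 33704) = √((2 - 86*207 - 3/14*9) - 33704) = √((2 - 17802 - 27/14) - 33704) = √(-249227/14 - 33704) = √(-721083/14) = I*√10095162/14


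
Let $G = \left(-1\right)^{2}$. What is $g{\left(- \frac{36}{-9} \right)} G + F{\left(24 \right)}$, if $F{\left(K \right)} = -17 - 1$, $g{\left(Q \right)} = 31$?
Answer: $13$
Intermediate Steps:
$F{\left(K \right)} = -18$
$G = 1$
$g{\left(- \frac{36}{-9} \right)} G + F{\left(24 \right)} = 31 \cdot 1 - 18 = 31 - 18 = 13$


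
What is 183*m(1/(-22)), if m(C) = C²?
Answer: 183/484 ≈ 0.37810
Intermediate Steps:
183*m(1/(-22)) = 183*(1/(-22))² = 183*(-1/22)² = 183*(1/484) = 183/484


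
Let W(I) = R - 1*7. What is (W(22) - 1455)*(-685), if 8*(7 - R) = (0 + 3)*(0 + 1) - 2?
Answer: 7974085/8 ≈ 9.9676e+5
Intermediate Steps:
R = 55/8 (R = 7 - ((0 + 3)*(0 + 1) - 2)/8 = 7 - (3*1 - 2)/8 = 7 - (3 - 2)/8 = 7 - 1/8*1 = 7 - 1/8 = 55/8 ≈ 6.8750)
W(I) = -1/8 (W(I) = 55/8 - 1*7 = 55/8 - 7 = -1/8)
(W(22) - 1455)*(-685) = (-1/8 - 1455)*(-685) = -11641/8*(-685) = 7974085/8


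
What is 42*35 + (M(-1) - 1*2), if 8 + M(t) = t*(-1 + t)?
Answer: 1462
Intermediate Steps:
M(t) = -8 + t*(-1 + t)
42*35 + (M(-1) - 1*2) = 42*35 + ((-8 + (-1)² - 1*(-1)) - 1*2) = 1470 + ((-8 + 1 + 1) - 2) = 1470 + (-6 - 2) = 1470 - 8 = 1462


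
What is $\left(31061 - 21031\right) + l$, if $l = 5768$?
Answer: $15798$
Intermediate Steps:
$\left(31061 - 21031\right) + l = \left(31061 - 21031\right) + 5768 = 10030 + 5768 = 15798$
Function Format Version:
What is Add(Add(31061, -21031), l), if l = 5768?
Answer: 15798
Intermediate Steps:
Add(Add(31061, -21031), l) = Add(Add(31061, -21031), 5768) = Add(10030, 5768) = 15798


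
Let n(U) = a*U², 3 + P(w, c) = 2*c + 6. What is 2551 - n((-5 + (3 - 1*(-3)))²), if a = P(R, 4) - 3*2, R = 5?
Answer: 2546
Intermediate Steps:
P(w, c) = 3 + 2*c (P(w, c) = -3 + (2*c + 6) = -3 + (6 + 2*c) = 3 + 2*c)
a = 5 (a = (3 + 2*4) - 3*2 = (3 + 8) - 1*6 = 11 - 6 = 5)
n(U) = 5*U²
2551 - n((-5 + (3 - 1*(-3)))²) = 2551 - 5*((-5 + (3 - 1*(-3)))²)² = 2551 - 5*((-5 + (3 + 3))²)² = 2551 - 5*((-5 + 6)²)² = 2551 - 5*(1²)² = 2551 - 5*1² = 2551 - 5 = 2546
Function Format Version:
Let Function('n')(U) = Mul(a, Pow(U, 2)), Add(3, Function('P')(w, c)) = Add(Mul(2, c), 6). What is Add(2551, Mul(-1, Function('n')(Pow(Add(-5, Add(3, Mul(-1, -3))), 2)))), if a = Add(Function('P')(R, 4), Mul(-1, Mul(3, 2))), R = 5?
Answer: 2546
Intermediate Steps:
Function('P')(w, c) = Add(3, Mul(2, c)) (Function('P')(w, c) = Add(-3, Add(Mul(2, c), 6)) = Add(-3, Add(6, Mul(2, c))) = Add(3, Mul(2, c)))
a = 5 (a = Add(Add(3, Mul(2, 4)), Mul(-1, Mul(3, 2))) = Add(Add(3, 8), Mul(-1, 6)) = Add(11, -6) = 5)
Function('n')(U) = Mul(5, Pow(U, 2))
Add(2551, Mul(-1, Function('n')(Pow(Add(-5, Add(3, Mul(-1, -3))), 2)))) = Add(2551, Mul(-1, Mul(5, Pow(Pow(Add(-5, Add(3, Mul(-1, -3))), 2), 2)))) = Add(2551, Mul(-1, Mul(5, Pow(Pow(Add(-5, Add(3, 3)), 2), 2)))) = Add(2551, Mul(-1, Mul(5, Pow(Pow(Add(-5, 6), 2), 2)))) = Add(2551, Mul(-1, Mul(5, Pow(Pow(1, 2), 2)))) = Add(2551, Mul(-1, Mul(5, Pow(1, 2)))) = Add(2551, Mul(-1, Mul(5, 1))) = Add(2551, Mul(-1, 5)) = Add(2551, -5) = 2546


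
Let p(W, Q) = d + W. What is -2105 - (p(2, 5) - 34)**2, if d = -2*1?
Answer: -3261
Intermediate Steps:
d = -2
p(W, Q) = -2 + W
-2105 - (p(2, 5) - 34)**2 = -2105 - ((-2 + 2) - 34)**2 = -2105 - (0 - 34)**2 = -2105 - 1*(-34)**2 = -2105 - 1*1156 = -2105 - 1156 = -3261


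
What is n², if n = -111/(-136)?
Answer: 12321/18496 ≈ 0.66614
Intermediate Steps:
n = 111/136 (n = -111*(-1/136) = 111/136 ≈ 0.81618)
n² = (111/136)² = 12321/18496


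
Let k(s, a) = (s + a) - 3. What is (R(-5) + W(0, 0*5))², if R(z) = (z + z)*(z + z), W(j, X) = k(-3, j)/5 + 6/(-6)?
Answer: 239121/25 ≈ 9564.8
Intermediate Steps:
k(s, a) = -3 + a + s (k(s, a) = (a + s) - 3 = -3 + a + s)
W(j, X) = -11/5 + j/5 (W(j, X) = (-3 + j - 3)/5 + 6/(-6) = (-6 + j)*(⅕) + 6*(-⅙) = (-6/5 + j/5) - 1 = -11/5 + j/5)
R(z) = 4*z² (R(z) = (2*z)*(2*z) = 4*z²)
(R(-5) + W(0, 0*5))² = (4*(-5)² + (-11/5 + (⅕)*0))² = (4*25 + (-11/5 + 0))² = (100 - 11/5)² = (489/5)² = 239121/25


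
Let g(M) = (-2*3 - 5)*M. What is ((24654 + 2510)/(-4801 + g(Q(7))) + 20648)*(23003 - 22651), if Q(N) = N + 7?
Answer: 36003853952/4955 ≈ 7.2662e+6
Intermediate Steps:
Q(N) = 7 + N
g(M) = -11*M (g(M) = (-6 - 5)*M = -11*M)
((24654 + 2510)/(-4801 + g(Q(7))) + 20648)*(23003 - 22651) = ((24654 + 2510)/(-4801 - 11*(7 + 7)) + 20648)*(23003 - 22651) = (27164/(-4801 - 11*14) + 20648)*352 = (27164/(-4801 - 154) + 20648)*352 = (27164/(-4955) + 20648)*352 = (27164*(-1/4955) + 20648)*352 = (-27164/4955 + 20648)*352 = (102283676/4955)*352 = 36003853952/4955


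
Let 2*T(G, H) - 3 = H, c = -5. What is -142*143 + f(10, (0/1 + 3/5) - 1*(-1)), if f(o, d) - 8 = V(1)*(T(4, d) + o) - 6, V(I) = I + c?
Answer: -101766/5 ≈ -20353.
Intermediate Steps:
V(I) = -5 + I (V(I) = I - 5 = -5 + I)
T(G, H) = 3/2 + H/2
f(o, d) = -4 - 4*o - 2*d (f(o, d) = 8 + ((-5 + 1)*((3/2 + d/2) + o) - 6) = 8 + (-4*(3/2 + o + d/2) - 6) = 8 + ((-6 - 4*o - 2*d) - 6) = 8 + (-12 - 4*o - 2*d) = -4 - 4*o - 2*d)
-142*143 + f(10, (0/1 + 3/5) - 1*(-1)) = -142*143 + (-4 - 4*10 - 2*((0/1 + 3/5) - 1*(-1))) = -20306 + (-4 - 40 - 2*((0*1 + 3*(⅕)) + 1)) = -20306 + (-4 - 40 - 2*((0 + ⅗) + 1)) = -20306 + (-4 - 40 - 2*(⅗ + 1)) = -20306 + (-4 - 40 - 2*8/5) = -20306 + (-4 - 40 - 16/5) = -20306 - 236/5 = -101766/5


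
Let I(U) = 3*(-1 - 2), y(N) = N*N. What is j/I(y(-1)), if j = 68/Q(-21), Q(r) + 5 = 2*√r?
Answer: 340/981 + 136*I*√21/981 ≈ 0.34659 + 0.6353*I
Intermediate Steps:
y(N) = N²
Q(r) = -5 + 2*√r
j = 68/(-5 + 2*I*√21) (j = 68/(-5 + 2*√(-21)) = 68/(-5 + 2*(I*√21)) = 68/(-5 + 2*I*√21) ≈ -3.1193 - 5.7177*I)
I(U) = -9 (I(U) = 3*(-3) = -9)
j/I(y(-1)) = (-340/109 - 136*I*√21/109)/(-9) = (-340/109 - 136*I*√21/109)*(-⅑) = 340/981 + 136*I*√21/981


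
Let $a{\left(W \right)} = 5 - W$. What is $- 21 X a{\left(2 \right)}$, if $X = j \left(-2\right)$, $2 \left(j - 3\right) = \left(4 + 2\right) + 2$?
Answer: $882$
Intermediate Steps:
$j = 7$ ($j = 3 + \frac{\left(4 + 2\right) + 2}{2} = 3 + \frac{6 + 2}{2} = 3 + \frac{1}{2} \cdot 8 = 3 + 4 = 7$)
$X = -14$ ($X = 7 \left(-2\right) = -14$)
$- 21 X a{\left(2 \right)} = \left(-21\right) \left(-14\right) \left(5 - 2\right) = 294 \left(5 - 2\right) = 294 \cdot 3 = 882$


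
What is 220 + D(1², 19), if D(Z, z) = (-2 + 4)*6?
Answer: 232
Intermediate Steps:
D(Z, z) = 12 (D(Z, z) = 2*6 = 12)
220 + D(1², 19) = 220 + 12 = 232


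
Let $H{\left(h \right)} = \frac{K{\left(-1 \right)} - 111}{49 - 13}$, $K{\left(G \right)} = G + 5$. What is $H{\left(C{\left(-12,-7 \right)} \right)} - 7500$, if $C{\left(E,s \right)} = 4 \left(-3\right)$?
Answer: $- \frac{270107}{36} \approx -7503.0$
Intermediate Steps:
$C{\left(E,s \right)} = -12$
$K{\left(G \right)} = 5 + G$
$H{\left(h \right)} = - \frac{107}{36}$ ($H{\left(h \right)} = \frac{\left(5 - 1\right) - 111}{49 - 13} = \frac{4 - 111}{36} = \left(-107\right) \frac{1}{36} = - \frac{107}{36}$)
$H{\left(C{\left(-12,-7 \right)} \right)} - 7500 = - \frac{107}{36} - 7500 = - \frac{270107}{36}$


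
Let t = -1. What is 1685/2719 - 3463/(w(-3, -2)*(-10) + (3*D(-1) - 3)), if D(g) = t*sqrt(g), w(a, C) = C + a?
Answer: -438809829/6030742 - 10389*I/2218 ≈ -72.762 - 4.684*I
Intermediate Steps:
D(g) = -sqrt(g)
1685/2719 - 3463/(w(-3, -2)*(-10) + (3*D(-1) - 3)) = 1685/2719 - 3463/((-2 - 3)*(-10) + (3*(-sqrt(-1)) - 3)) = 1685*(1/2719) - 3463/(-5*(-10) + (3*(-I) - 3)) = 1685/2719 - 3463/(50 + (-3*I - 3)) = 1685/2719 - 3463/(50 + (-3 - 3*I)) = 1685/2719 - 3463*(47 + 3*I)/2218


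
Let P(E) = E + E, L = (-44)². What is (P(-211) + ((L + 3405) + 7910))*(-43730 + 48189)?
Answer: 57204511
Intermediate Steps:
L = 1936
P(E) = 2*E
(P(-211) + ((L + 3405) + 7910))*(-43730 + 48189) = (2*(-211) + ((1936 + 3405) + 7910))*(-43730 + 48189) = (-422 + (5341 + 7910))*4459 = (-422 + 13251)*4459 = 12829*4459 = 57204511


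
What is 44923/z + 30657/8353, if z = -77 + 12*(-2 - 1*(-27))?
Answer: 382078330/1862719 ≈ 205.12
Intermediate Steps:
z = 223 (z = -77 + 12*(-2 + 27) = -77 + 12*25 = -77 + 300 = 223)
44923/z + 30657/8353 = 44923/223 + 30657/8353 = 382078330/1862719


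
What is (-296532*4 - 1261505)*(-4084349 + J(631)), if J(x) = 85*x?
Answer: 9865708599962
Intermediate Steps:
(-296532*4 - 1261505)*(-4084349 + J(631)) = (-296532*4 - 1261505)*(-4084349 + 85*631) = (-1186128 - 1261505)*(-4084349 + 53635) = -2447633*(-4030714) = 9865708599962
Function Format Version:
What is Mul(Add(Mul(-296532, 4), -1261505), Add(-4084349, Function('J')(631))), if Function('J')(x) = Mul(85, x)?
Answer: 9865708599962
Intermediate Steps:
Mul(Add(Mul(-296532, 4), -1261505), Add(-4084349, Function('J')(631))) = Mul(Add(Mul(-296532, 4), -1261505), Add(-4084349, Mul(85, 631))) = Mul(Add(-1186128, -1261505), Add(-4084349, 53635)) = Mul(-2447633, -4030714) = 9865708599962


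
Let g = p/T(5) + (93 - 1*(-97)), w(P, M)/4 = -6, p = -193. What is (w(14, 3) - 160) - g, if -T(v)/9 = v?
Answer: -17023/45 ≈ -378.29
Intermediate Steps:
T(v) = -9*v
w(P, M) = -24 (w(P, M) = 4*(-6) = -24)
g = 8743/45 (g = -193/((-9*5)) + (93 - 1*(-97)) = -193/(-45) + (93 + 97) = -193*(-1/45) + 190 = 193/45 + 190 = 8743/45 ≈ 194.29)
(w(14, 3) - 160) - g = (-24 - 160) - 1*8743/45 = -184 - 8743/45 = -17023/45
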